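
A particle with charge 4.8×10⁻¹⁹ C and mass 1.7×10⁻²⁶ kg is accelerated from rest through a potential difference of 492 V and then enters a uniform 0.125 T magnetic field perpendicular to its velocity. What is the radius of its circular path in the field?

r ≈ 0.0472 m

Acceleration: |q|V = ½mv² ⇒ v = √(2|q|V/m) = √(2·4.8×10⁻¹⁹·492/1.7×10⁻²⁶) ≈ 1.667×10⁵ m/s.
In the field: r = mv/(|q|B) = (1.7×10⁻²⁶)(1.667×10⁵)/((4.8×10⁻¹⁹)(0.125)) ≈ 0.0472 m.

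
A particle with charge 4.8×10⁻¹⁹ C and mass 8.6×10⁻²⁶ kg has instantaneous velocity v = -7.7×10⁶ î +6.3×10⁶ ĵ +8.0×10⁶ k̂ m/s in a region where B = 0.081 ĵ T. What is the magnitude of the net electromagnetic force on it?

v×B = (-6.48×10⁵, 0, -6.24×10⁵) N/C.
F = q v×B = (4.8×10⁻¹⁹ C)·(-6.48×10⁵, 0, -6.24×10⁵) = (-3.11×10⁻¹³, 0, -2.99×10⁻¹³) N.
|F| = 4.32×10⁻¹³ N.

|F| ≈ 4.32×10⁻¹³ N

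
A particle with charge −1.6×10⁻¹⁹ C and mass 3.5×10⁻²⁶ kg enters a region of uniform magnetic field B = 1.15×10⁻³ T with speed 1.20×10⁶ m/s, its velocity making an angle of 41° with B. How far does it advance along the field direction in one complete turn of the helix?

p ≈ 1080 m

v∥ = v cosθ = 1.20×10⁶·cos41° ≈ 9.057×10⁵ m/s.
T = 2πm/(|q|B) = 2π(3.5×10⁻²⁶)/((1.6×10⁻¹⁹)(1.15×10⁻³)) ≈ 1.195×10⁻³ s.
pitch = v∥ T = (9.057×10⁵)(1.195×10⁻³) ≈ 1080 m.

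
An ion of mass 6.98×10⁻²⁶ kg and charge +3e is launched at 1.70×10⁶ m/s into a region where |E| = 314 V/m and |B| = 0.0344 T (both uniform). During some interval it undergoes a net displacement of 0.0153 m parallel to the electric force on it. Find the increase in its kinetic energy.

ΔKE ≈ 2.31×10⁻¹⁸ J

The magnetic force is always ⟂ v and does no work; only the electric force changes KE.
ΔKE = F_E · d = |q|E d = (4.806×10⁻¹⁹)(314)(0.0153) ≈ 2.31×10⁻¹⁸ J.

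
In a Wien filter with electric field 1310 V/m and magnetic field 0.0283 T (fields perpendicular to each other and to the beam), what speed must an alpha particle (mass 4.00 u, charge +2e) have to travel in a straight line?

Straight-line motion ⇒ electric and magnetic forces cancel, so E = vB.
v = E/B = 1310/0.0283 = 4.63×10⁴ m/s.
The result is independent of the particle's charge and mass.

v = 4.63×10⁴ m/s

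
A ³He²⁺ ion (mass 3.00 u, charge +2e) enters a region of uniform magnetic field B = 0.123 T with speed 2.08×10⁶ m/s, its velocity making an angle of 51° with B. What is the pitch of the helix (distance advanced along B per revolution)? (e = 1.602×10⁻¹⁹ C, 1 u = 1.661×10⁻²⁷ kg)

v∥ = v cosθ = 2.08×10⁶·cos51° ≈ 1.309×10⁶ m/s.
T = 2πm/(|q|B) = 2π(4.983×10⁻²⁷)/((3.204×10⁻¹⁹)(0.123)) ≈ 7.945×10⁻⁷ s.
pitch = v∥ T = (1.309×10⁶)(7.945×10⁻⁷) ≈ 1.04 m.

p ≈ 1.04 m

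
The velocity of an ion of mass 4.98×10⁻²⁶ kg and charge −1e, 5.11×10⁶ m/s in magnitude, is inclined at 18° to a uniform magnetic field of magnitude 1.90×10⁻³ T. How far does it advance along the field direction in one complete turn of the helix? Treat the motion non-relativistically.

v∥ = v cosθ = 5.11×10⁶·cos18° ≈ 4.860×10⁶ m/s.
T = 2πm/(|q|B) = 2π(4.98×10⁻²⁶)/((1.602×10⁻¹⁹)(1.90×10⁻³)) ≈ 1.028×10⁻³ s.
pitch = v∥ T = (4.860×10⁶)(1.028×10⁻³) ≈ 5000 m.

p ≈ 5000 m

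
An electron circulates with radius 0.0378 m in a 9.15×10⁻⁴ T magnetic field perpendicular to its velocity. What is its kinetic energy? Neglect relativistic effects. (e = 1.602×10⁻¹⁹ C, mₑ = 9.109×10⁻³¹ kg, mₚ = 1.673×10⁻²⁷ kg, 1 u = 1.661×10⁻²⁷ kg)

v = |q|Br/m, then KE = ½mv² = (qBr)²/(2m).
v = (1.602×10⁻¹⁹)(9.15×10⁻⁴)(0.0378)/9.109×10⁻³¹ ≈ 6.083×10⁶ m/s.
KE = ½(9.109×10⁻³¹)(6.083×10⁶)² ≈ 1.69×10⁻¹⁷ J.

KE ≈ 1.69×10⁻¹⁷ J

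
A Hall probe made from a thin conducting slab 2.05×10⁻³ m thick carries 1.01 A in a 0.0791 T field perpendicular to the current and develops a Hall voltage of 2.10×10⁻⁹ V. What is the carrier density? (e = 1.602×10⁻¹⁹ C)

n ≈ 1.16×10²⁹ m⁻³

From V_H = IB/(n e t), n = IB/(V_H e t).
n = (1.01)(0.0791)/((2.10×10⁻⁹)(1.602×10⁻¹⁹)(2.05×10⁻³)) ≈ 1.16×10²⁹ m⁻³.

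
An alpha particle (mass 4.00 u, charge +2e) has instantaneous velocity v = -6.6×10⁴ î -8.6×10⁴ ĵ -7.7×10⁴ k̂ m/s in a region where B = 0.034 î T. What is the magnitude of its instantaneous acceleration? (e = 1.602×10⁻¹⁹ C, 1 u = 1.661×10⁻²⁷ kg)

v×B = (0, -2620, 2920) N/C.
F = q v×B = (3.204×10⁻¹⁹ C)·(0, -2620, 2920) = (0, -8.39×10⁻¹⁶, 9.37×10⁻¹⁶) N.
|a| = |F|/m = 1.257×10⁻¹⁵/6.644×10⁻²⁷ ≈ 1.89×10¹¹ m/s².

|a| ≈ 1.89×10¹¹ m/s²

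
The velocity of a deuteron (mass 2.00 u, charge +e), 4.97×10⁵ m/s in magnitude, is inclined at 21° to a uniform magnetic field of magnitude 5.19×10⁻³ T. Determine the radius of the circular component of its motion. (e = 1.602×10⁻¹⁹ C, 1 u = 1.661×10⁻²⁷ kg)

r ≈ 0.712 m

v⊥ = v sinθ = 4.97×10⁵·sin21° ≈ 1.781×10⁵ m/s.
r = m v⊥/(|q|B) = (3.322×10⁻²⁷)(1.781×10⁵)/((1.602×10⁻¹⁹)(5.19×10⁻³)) ≈ 0.712 m.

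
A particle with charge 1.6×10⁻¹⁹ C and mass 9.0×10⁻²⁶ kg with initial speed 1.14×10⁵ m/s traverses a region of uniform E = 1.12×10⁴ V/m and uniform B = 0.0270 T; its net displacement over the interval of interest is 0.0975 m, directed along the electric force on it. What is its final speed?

v_f ≈ 1.30×10⁵ m/s

B does no work; ΔKE = |q|E d.
½mv_f² = ½mv₀² + |q|Ed = ½(9.0×10⁻²⁶)(1.14×10⁵)² + (1.6×10⁻¹⁹)(1.12×10⁴)(0.0975) ≈ 5.848×10⁻¹⁶ J + 1.747×10⁻¹⁶ J ≈ 7.595×10⁻¹⁶ J.
v_f = √(2·7.595×10⁻¹⁶/9.0×10⁻²⁶) ≈ 1.30×10⁵ m/s.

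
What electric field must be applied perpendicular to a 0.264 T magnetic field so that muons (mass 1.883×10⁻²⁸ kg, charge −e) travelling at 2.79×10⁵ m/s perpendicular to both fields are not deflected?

For straight-line motion qE = qvB, so E = vB.
E = 2.79×10⁵ × 0.264 = 7.37×10⁴ V/m.

E = 7.37×10⁴ V/m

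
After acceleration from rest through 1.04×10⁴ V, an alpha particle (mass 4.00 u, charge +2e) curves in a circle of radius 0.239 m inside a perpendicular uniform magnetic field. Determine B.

v = √(2|q|V/m) = √(2·3.204×10⁻¹⁹·1.04×10⁴/6.644×10⁻²⁷) ≈ 1.002×10⁶ m/s.
B = mv/(|q|r) = (6.644×10⁻²⁷)(1.002×10⁶)/((3.204×10⁻¹⁹)(0.239)) ≈ 0.0869 T.

B ≈ 0.0869 T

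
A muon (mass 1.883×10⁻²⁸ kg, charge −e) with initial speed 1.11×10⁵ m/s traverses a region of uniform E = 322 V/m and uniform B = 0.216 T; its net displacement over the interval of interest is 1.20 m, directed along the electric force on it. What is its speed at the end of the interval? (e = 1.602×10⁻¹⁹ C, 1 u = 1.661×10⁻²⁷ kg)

B does no work; ΔKE = |q|E d.
½mv_f² = ½mv₀² + |q|Ed = ½(1.883×10⁻²⁸)(1.11×10⁵)² + (1.602×10⁻¹⁹)(322)(1.20) ≈ 1.160×10⁻¹⁸ J + 6.190×10⁻¹⁷ J ≈ 6.306×10⁻¹⁷ J.
v_f = √(2·6.306×10⁻¹⁷/1.883×10⁻²⁸) ≈ 8.18×10⁵ m/s.

v_f ≈ 8.18×10⁵ m/s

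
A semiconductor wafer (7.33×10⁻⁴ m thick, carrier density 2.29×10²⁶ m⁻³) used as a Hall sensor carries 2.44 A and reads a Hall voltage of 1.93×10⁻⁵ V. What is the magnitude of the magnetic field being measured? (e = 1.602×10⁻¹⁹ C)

B ≈ 0.213 T

From V_H = IB/(n e t), B = V_H n e t / I.
B = (1.93×10⁻⁵)(2.29×10²⁶)(1.602×10⁻¹⁹)(7.33×10⁻⁴)/2.44 ≈ 0.213 T.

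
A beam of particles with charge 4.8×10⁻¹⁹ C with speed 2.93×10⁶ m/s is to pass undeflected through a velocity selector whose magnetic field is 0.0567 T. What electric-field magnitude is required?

E = 1.66×10⁵ V/m

For straight-line motion qE = qvB, so E = vB.
E = 2.93×10⁶ × 0.0567 = 1.66×10⁵ V/m.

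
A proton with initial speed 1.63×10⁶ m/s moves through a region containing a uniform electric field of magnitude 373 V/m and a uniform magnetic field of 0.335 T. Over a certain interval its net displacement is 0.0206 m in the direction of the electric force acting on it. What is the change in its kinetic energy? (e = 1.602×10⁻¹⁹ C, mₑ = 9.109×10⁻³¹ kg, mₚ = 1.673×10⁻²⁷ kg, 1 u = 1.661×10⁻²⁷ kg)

ΔKE ≈ 1.23×10⁻¹⁸ J

The magnetic force is always ⟂ v and does no work; only the electric force changes KE.
ΔKE = F_E · d = |q|E d = (1.602×10⁻¹⁹)(373)(0.0206) ≈ 1.23×10⁻¹⁸ J.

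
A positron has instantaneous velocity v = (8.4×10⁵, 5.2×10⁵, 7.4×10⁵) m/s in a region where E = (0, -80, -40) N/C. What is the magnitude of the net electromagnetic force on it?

|F| ≈ 1.43×10⁻¹⁷ N

Only an electric field acts, so F = qE = (1.602×10⁻¹⁹ C)·(0, -80.0, -40.0) = (0, -1.28×10⁻¹⁷, -6.41×10⁻¹⁸) N.
|F| = 1.43×10⁻¹⁷ N.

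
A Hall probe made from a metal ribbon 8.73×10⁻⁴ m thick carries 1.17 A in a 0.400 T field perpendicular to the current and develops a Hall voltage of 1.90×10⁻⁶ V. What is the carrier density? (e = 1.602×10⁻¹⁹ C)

From V_H = IB/(n e t), n = IB/(V_H e t).
n = (1.17)(0.400)/((1.90×10⁻⁶)(1.602×10⁻¹⁹)(8.73×10⁻⁴)) ≈ 1.76×10²⁷ m⁻³.

n ≈ 1.76×10²⁷ m⁻³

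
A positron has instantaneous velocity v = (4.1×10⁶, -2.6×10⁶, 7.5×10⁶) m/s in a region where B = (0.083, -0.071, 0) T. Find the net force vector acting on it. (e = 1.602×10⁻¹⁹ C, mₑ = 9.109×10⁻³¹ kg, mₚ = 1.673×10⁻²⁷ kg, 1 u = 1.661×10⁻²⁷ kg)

F ≈ (8.53×10⁻¹⁴, 9.97×10⁻¹⁴, -1.21×10⁻¹⁴) N

v×B = (5.32×10⁵, 6.22×10⁵, -7.53×10⁴) N/C.
F = q v×B = (1.602×10⁻¹⁹ C)·(5.32×10⁵, 6.22×10⁵, -7.53×10⁴) = (8.53×10⁻¹⁴, 9.97×10⁻¹⁴, -1.21×10⁻¹⁴) N.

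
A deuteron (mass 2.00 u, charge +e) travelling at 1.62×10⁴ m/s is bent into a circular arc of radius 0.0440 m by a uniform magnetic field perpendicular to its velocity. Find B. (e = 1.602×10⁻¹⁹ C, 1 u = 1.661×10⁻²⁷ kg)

From |q|vB = mv²/r, B = mv/(|q|r).
B = (3.322×10⁻²⁷)(1.62×10⁴)/((1.602×10⁻¹⁹)(0.0440)) ≈ 7.63×10⁻³ T.

B ≈ 7.63×10⁻³ T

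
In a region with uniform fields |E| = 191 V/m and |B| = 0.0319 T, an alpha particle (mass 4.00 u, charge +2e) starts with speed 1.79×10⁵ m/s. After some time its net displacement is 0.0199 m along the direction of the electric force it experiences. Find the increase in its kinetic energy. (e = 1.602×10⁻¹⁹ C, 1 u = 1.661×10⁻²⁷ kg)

ΔKE ≈ 1.22×10⁻¹⁸ J

The magnetic force is always ⟂ v and does no work; only the electric force changes KE.
ΔKE = F_E · d = |q|E d = (3.204×10⁻¹⁹)(191)(0.0199) ≈ 1.22×10⁻¹⁸ J.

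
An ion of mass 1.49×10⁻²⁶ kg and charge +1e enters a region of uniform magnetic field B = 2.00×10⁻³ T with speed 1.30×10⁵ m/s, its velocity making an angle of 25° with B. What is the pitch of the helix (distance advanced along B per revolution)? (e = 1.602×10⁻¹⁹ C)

p ≈ 34.4 m

v∥ = v cosθ = 1.30×10⁵·cos25° ≈ 1.178×10⁵ m/s.
T = 2πm/(|q|B) = 2π(1.49×10⁻²⁶)/((1.602×10⁻¹⁹)(2.00×10⁻³)) ≈ 2.922×10⁻⁴ s.
pitch = v∥ T = (1.178×10⁵)(2.922×10⁻⁴) ≈ 34.4 m.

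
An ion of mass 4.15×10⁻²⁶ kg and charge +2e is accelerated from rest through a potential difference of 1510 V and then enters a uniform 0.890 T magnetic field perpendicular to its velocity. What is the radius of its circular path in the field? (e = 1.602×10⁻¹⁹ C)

r ≈ 0.0222 m

Acceleration: |q|V = ½mv² ⇒ v = √(2|q|V/m) = √(2·3.204×10⁻¹⁹·1510/4.15×10⁻²⁶) ≈ 1.527×10⁵ m/s.
In the field: r = mv/(|q|B) = (4.15×10⁻²⁶)(1.527×10⁵)/((3.204×10⁻¹⁹)(0.890)) ≈ 0.0222 m.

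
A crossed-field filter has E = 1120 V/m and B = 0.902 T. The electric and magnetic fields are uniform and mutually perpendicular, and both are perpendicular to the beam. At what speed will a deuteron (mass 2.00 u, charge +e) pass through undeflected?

Zero net Lorentz force requires |qE| = |q v×B|, i.e. E = vB.
v = E/B = 1120/0.902 = 1240 m/s.

v = 1240 m/s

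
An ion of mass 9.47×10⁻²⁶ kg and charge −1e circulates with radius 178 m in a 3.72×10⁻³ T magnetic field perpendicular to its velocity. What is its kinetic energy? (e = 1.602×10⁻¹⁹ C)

v = |q|Br/m, then KE = ½mv² = (qBr)²/(2m).
v = (1.602×10⁻¹⁹)(3.72×10⁻³)(178)/9.47×10⁻²⁶ ≈ 1.120×10⁶ m/s.
KE = ½(9.47×10⁻²⁶)(1.120×10⁶)² ≈ 5.94×10⁻¹⁴ J = 3.71×10⁵ eV.

KE ≈ 3.71×10⁵ eV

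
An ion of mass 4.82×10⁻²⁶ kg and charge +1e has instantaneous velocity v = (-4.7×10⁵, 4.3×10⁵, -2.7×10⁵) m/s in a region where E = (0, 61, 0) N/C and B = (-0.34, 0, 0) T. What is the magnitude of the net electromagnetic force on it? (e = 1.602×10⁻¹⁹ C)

v×B = (0, 9.18×10⁴, 1.46×10⁵) N/C.
E + v×B = (0, 9.19×10⁴, 1.46×10⁵) N/C.
F = q(E + v×B) = (1.602×10⁻¹⁹ C)·(0, 9.19×10⁴, 1.46×10⁵) = (0, 1.47×10⁻¹⁴, 2.34×10⁻¹⁴) N.
|F| = 2.77×10⁻¹⁴ N.

|F| ≈ 2.77×10⁻¹⁴ N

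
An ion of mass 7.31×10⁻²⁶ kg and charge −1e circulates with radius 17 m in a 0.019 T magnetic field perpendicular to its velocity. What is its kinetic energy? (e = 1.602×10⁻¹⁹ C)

KE ≈ 1.1×10⁵ eV

v = |q|Br/m, then KE = ½mv² = (qBr)²/(2m).
v = (1.602×10⁻¹⁹)(0.019)(17)/7.31×10⁻²⁶ ≈ 7.079×10⁵ m/s.
KE = ½(7.31×10⁻²⁶)(7.079×10⁵)² ≈ 1.8×10⁻¹⁴ J = 1.1×10⁵ eV.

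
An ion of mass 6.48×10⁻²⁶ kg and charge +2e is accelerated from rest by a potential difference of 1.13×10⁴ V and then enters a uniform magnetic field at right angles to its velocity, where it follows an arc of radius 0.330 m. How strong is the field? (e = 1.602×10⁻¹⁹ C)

v = √(2|q|V/m) = √(2·3.204×10⁻¹⁹·1.13×10⁴/6.48×10⁻²⁶) ≈ 3.343×10⁵ m/s.
B = mv/(|q|r) = (6.48×10⁻²⁶)(3.343×10⁵)/((3.204×10⁻¹⁹)(0.330)) ≈ 0.205 T.

B ≈ 0.205 T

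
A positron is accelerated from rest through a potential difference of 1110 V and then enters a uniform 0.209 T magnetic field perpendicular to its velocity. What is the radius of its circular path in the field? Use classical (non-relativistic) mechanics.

Acceleration: |q|V = ½mv² ⇒ v = √(2|q|V/m) = √(2·1.602×10⁻¹⁹·1110/9.109×10⁻³¹) ≈ 1.976×10⁷ m/s.
In the field: r = mv/(|q|B) = (9.109×10⁻³¹)(1.976×10⁷)/((1.602×10⁻¹⁹)(0.209)) ≈ 5.38×10⁻⁴ m.

r ≈ 5.38×10⁻⁴ m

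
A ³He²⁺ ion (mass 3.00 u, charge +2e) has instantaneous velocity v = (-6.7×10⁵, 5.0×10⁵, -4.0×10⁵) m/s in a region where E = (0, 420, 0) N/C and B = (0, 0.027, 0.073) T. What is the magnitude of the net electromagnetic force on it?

v×B = (4.73×10⁴, 4.89×10⁴, -1.81×10⁴) N/C.
E + v×B = (4.73×10⁴, 4.93×10⁴, -1.81×10⁴) N/C.
F = q(E + v×B) = (3.204×10⁻¹⁹ C)·(4.73×10⁴, 4.93×10⁴, -1.81×10⁴) = (1.52×10⁻¹⁴, 1.58×10⁻¹⁴, -5.80×10⁻¹⁵) N.
|F| = 2.27×10⁻¹⁴ N.

|F| ≈ 2.27×10⁻¹⁴ N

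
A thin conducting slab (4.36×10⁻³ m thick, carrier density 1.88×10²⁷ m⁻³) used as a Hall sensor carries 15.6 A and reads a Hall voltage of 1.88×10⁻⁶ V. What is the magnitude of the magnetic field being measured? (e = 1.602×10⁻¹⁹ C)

From V_H = IB/(n e t), B = V_H n e t / I.
B = (1.88×10⁻⁶)(1.88×10²⁷)(1.602×10⁻¹⁹)(4.36×10⁻³)/15.6 ≈ 0.158 T.

B ≈ 0.158 T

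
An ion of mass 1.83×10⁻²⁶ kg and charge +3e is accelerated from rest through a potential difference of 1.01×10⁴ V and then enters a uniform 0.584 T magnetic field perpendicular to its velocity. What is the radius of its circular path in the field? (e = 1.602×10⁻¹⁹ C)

r ≈ 0.0475 m

Acceleration: |q|V = ½mv² ⇒ v = √(2|q|V/m) = √(2·4.806×10⁻¹⁹·1.01×10⁴/1.83×10⁻²⁶) ≈ 7.284×10⁵ m/s.
In the field: r = mv/(|q|B) = (1.83×10⁻²⁶)(7.284×10⁵)/((4.806×10⁻¹⁹)(0.584)) ≈ 0.0475 m.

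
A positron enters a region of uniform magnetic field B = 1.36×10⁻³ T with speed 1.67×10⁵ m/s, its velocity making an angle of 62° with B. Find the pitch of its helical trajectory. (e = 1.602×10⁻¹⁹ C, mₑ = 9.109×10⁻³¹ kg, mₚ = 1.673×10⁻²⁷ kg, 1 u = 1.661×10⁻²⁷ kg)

p ≈ 2.06×10⁻³ m

v∥ = v cosθ = 1.67×10⁵·cos62° ≈ 7.840×10⁴ m/s.
T = 2πm/(|q|B) = 2π(9.109×10⁻³¹)/((1.602×10⁻¹⁹)(1.36×10⁻³)) ≈ 2.627×10⁻⁸ s.
pitch = v∥ T = (7.840×10⁴)(2.627×10⁻⁸) ≈ 2.06×10⁻³ m.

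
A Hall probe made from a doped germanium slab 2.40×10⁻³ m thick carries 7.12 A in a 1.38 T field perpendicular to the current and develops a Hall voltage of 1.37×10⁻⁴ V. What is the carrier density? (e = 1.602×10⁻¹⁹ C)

n ≈ 1.87×10²⁶ m⁻³

From V_H = IB/(n e t), n = IB/(V_H e t).
n = (7.12)(1.38)/((1.37×10⁻⁴)(1.602×10⁻¹⁹)(2.40×10⁻³)) ≈ 1.87×10²⁶ m⁻³.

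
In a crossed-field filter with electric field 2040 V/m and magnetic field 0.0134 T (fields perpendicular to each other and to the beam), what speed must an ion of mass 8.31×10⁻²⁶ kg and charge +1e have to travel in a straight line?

Zero net Lorentz force requires |qE| = |q v×B|, i.e. E = vB.
v = E/B = 2040/0.0134 = 1.52×10⁵ m/s.

v = 1.52×10⁵ m/s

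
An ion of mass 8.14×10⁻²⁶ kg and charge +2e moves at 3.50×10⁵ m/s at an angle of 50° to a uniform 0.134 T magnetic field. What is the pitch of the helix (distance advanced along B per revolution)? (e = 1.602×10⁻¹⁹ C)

v∥ = v cosθ = 3.50×10⁵·cos50° ≈ 2.250×10⁵ m/s.
T = 2πm/(|q|B) = 2π(8.14×10⁻²⁶)/((3.204×10⁻¹⁹)(0.134)) ≈ 1.191×10⁻⁵ s.
pitch = v∥ T = (2.250×10⁵)(1.191×10⁻⁵) ≈ 2.68 m.

p ≈ 2.68 m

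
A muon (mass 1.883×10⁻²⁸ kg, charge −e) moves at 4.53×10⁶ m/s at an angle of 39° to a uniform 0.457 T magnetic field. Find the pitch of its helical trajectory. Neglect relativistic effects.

p ≈ 0.0569 m

v∥ = v cosθ = 4.53×10⁶·cos39° ≈ 3.520×10⁶ m/s.
T = 2πm/(|q|B) = 2π(1.883×10⁻²⁸)/((1.602×10⁻¹⁹)(0.457)) ≈ 1.616×10⁻⁸ s.
pitch = v∥ T = (3.520×10⁶)(1.616×10⁻⁸) ≈ 0.0569 m.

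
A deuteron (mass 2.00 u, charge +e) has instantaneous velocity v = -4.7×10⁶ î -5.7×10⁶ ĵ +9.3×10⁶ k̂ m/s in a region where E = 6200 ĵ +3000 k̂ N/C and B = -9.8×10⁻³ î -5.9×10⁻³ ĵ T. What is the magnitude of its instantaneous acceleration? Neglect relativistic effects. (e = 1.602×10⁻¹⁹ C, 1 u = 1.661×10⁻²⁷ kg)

|a| ≈ 5.02×10¹² m/s²

v×B = (5.49×10⁴, -9.11×10⁴, -2.81×10⁴) N/C.
E + v×B = (5.49×10⁴, -8.49×10⁴, -2.51×10⁴) N/C.
F = q(E + v×B) = (1.602×10⁻¹⁹ C)·(5.49×10⁴, -8.49×10⁴, -2.51×10⁴) = (8.79×10⁻¹⁵, -1.36×10⁻¹⁴, -4.03×10⁻¹⁵) N.
|a| = |F|/m = 1.669×10⁻¹⁴/3.322×10⁻²⁷ ≈ 5.02×10¹² m/s².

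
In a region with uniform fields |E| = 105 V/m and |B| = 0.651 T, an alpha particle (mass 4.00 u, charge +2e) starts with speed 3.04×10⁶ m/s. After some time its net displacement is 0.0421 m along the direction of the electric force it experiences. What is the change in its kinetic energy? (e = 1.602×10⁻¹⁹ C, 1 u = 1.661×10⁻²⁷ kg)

ΔKE ≈ 1.42×10⁻¹⁸ J

The magnetic force is always ⟂ v and does no work; only the electric force changes KE.
ΔKE = F_E · d = |q|E d = (3.204×10⁻¹⁹)(105)(0.0421) ≈ 1.42×10⁻¹⁸ J.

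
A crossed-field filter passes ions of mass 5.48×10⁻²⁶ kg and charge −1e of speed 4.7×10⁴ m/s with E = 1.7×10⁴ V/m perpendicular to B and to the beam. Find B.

B = 0.36 T

Balance of forces in the selector: qE = qvB ⇒ B = E/v.
B = 1.7×10⁴/4.7×10⁴ = 0.36 T.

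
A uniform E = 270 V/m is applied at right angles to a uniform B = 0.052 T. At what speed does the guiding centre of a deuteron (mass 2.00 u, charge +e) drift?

The E×B drift speed is v_d = E/B.
v_d = 270/0.052 = 5200 m/s.

v_d ≈ 5200 m/s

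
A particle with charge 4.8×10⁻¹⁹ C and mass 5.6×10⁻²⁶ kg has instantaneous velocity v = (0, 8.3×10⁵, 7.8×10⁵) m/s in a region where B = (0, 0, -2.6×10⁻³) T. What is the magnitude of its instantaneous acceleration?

v×B = (-2160, 0, 0) N/C.
F = q v×B = (4.8×10⁻¹⁹ C)·(-2160, 0, 0) = (-1.04×10⁻¹⁵, 0, 0) N.
|a| = |F|/m = 1.036×10⁻¹⁵/5.6×10⁻²⁶ ≈ 1.85×10¹⁰ m/s².

|a| ≈ 1.85×10¹⁰ m/s²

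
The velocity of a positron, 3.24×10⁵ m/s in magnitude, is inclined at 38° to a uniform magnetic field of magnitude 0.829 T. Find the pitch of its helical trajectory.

v∥ = v cosθ = 3.24×10⁵·cos38° ≈ 2.553×10⁵ m/s.
T = 2πm/(|q|B) = 2π(9.109×10⁻³¹)/((1.602×10⁻¹⁹)(0.829)) ≈ 4.310×10⁻¹¹ s.
pitch = v∥ T = (2.553×10⁵)(4.310×10⁻¹¹) ≈ 1.10×10⁻⁵ m.

p ≈ 1.10×10⁻⁵ m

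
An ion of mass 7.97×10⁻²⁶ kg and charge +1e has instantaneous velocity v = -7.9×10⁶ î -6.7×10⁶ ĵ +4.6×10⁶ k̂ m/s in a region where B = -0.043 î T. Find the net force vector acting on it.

F ≈ (0, -3.17×10⁻¹⁴, -4.62×10⁻¹⁴) N

v×B = (0, -1.98×10⁵, -2.88×10⁵) N/C.
F = q v×B = (1.602×10⁻¹⁹ C)·(0, -1.98×10⁵, -2.88×10⁵) = (0, -3.17×10⁻¹⁴, -4.62×10⁻¹⁴) N.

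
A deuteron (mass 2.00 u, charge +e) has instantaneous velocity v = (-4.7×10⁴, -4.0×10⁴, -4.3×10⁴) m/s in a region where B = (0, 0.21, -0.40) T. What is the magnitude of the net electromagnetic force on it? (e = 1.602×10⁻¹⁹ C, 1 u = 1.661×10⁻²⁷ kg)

|F| ≈ 5.26×10⁻¹⁵ N

v×B = (2.50×10⁴, -1.88×10⁴, -9870) N/C.
F = q v×B = (1.602×10⁻¹⁹ C)·(2.50×10⁴, -1.88×10⁴, -9870) = (4.01×10⁻¹⁵, -3.01×10⁻¹⁵, -1.58×10⁻¹⁵) N.
|F| = 5.26×10⁻¹⁵ N.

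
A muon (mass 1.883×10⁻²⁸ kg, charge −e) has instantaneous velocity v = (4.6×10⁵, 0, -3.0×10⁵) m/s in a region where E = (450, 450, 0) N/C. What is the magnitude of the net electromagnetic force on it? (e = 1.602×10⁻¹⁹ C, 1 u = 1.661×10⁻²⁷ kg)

Only an electric field acts, so F = qE = (−1.602×10⁻¹⁹ C)·(450, 450, 0) = (-7.21×10⁻¹⁷, -7.21×10⁻¹⁷, 0) N.
|F| = 1.02×10⁻¹⁶ N.

|F| ≈ 1.02×10⁻¹⁶ N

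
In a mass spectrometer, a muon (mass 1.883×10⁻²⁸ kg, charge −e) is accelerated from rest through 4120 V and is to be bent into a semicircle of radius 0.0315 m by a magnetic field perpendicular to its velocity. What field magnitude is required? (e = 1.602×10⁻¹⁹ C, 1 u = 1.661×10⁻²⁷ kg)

v = √(2|q|V/m) = √(2·1.602×10⁻¹⁹·4120/1.883×10⁻²⁸) ≈ 2.648×10⁶ m/s.
B = mv/(|q|r) = (1.883×10⁻²⁸)(2.648×10⁶)/((1.602×10⁻¹⁹)(0.0315)) ≈ 0.0988 T.

B ≈ 0.0988 T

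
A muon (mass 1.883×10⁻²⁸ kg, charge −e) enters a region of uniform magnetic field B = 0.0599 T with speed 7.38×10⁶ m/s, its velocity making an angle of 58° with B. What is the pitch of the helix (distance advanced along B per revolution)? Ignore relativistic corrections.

p ≈ 0.482 m

v∥ = v cosθ = 7.38×10⁶·cos58° ≈ 3.911×10⁶ m/s.
T = 2πm/(|q|B) = 2π(1.883×10⁻²⁸)/((1.602×10⁻¹⁹)(0.0599)) ≈ 1.233×10⁻⁷ s.
pitch = v∥ T = (3.911×10⁶)(1.233×10⁻⁷) ≈ 0.482 m.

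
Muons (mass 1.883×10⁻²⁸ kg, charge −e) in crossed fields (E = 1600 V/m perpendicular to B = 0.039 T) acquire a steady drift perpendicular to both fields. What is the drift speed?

v_d ≈ 4.1×10⁴ m/s

The steady drift has the magnetic force balancing the electric force, so v_d = E/B.
v_d = 1600/0.039 = 4.1×10⁴ m/s.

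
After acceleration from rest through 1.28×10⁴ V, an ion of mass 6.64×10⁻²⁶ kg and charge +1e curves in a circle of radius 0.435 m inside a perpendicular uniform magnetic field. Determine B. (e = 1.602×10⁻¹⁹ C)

B ≈ 0.237 T

v = √(2|q|V/m) = √(2·1.602×10⁻¹⁹·1.28×10⁴/6.64×10⁻²⁶) ≈ 2.485×10⁵ m/s.
B = mv/(|q|r) = (6.64×10⁻²⁶)(2.485×10⁵)/((1.602×10⁻¹⁹)(0.435)) ≈ 0.237 T.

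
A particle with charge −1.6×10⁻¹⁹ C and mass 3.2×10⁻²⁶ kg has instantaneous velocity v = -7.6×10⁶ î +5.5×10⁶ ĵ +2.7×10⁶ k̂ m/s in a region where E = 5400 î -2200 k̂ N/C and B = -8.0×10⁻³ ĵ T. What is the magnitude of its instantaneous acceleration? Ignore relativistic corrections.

v×B = (2.16×10⁴, 0, 6.08×10⁴) N/C.
E + v×B = (2.70×10⁴, 0, 5.86×10⁴) N/C.
F = q(E + v×B) = (−1.6×10⁻¹⁹ C)·(2.70×10⁴, 0, 5.86×10⁴) = (-4.32×10⁻¹⁵, 0, -9.38×10⁻¹⁵) N.
|a| = |F|/m = 1.032×10⁻¹⁴/3.2×10⁻²⁶ ≈ 3.23×10¹¹ m/s².

|a| ≈ 3.23×10¹¹ m/s²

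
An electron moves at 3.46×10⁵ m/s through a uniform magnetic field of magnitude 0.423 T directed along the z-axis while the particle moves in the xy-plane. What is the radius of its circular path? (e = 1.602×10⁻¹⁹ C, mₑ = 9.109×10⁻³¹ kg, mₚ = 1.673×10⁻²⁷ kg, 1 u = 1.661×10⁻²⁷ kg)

r ≈ 4.65×10⁻⁶ m

The magnetic force provides the centripetal force: |q|vB = mv²/r.
r = mv/(|q|B) = (9.109×10⁻³¹)(3.46×10⁵)/((1.602×10⁻¹⁹)(0.423)) ≈ 4.65×10⁻⁶ m.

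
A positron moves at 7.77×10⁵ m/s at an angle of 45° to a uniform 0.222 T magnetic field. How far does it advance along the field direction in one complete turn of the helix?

p ≈ 8.84×10⁻⁵ m

v∥ = v cosθ = 7.77×10⁵·cos45° ≈ 5.494×10⁵ m/s.
T = 2πm/(|q|B) = 2π(9.109×10⁻³¹)/((1.602×10⁻¹⁹)(0.222)) ≈ 1.609×10⁻¹⁰ s.
pitch = v∥ T = (5.494×10⁵)(1.609×10⁻¹⁰) ≈ 8.84×10⁻⁵ m.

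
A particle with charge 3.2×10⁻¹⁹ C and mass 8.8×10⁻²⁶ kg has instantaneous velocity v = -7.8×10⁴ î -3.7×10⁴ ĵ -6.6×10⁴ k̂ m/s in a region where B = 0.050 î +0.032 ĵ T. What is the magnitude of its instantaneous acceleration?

|a| ≈ 1.44×10¹⁰ m/s²

v×B = (2110, -3300, -646) N/C.
F = q v×B = (3.2×10⁻¹⁹ C)·(2110, -3300, -646) = (6.76×10⁻¹⁶, -1.06×10⁻¹⁵, -2.07×10⁻¹⁶) N.
|a| = |F|/m = 1.271×10⁻¹⁵/8.8×10⁻²⁶ ≈ 1.44×10¹⁰ m/s².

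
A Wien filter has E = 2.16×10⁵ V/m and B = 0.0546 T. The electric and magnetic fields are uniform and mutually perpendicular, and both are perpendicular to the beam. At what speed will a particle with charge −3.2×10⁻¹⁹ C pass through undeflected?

For undeflected motion the electric and magnetic forces balance: qE = qvB.
v = E/B = 2.16×10⁵/0.0546 = 3.96×10⁶ m/s.

v = 3.96×10⁶ m/s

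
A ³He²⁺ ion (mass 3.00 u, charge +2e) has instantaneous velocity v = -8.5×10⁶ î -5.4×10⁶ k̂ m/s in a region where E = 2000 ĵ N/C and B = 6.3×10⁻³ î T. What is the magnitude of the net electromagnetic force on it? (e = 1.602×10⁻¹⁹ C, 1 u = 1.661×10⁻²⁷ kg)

v×B = (0, -3.40×10⁴, 0) N/C.
E + v×B = (0, -3.20×10⁴, 0) N/C.
F = q(E + v×B) = (3.204×10⁻¹⁹ C)·(0, -3.20×10⁴, 0) = (0, -1.03×10⁻¹⁴, 0) N.
|F| = 1.03×10⁻¹⁴ N.

|F| ≈ 1.03×10⁻¹⁴ N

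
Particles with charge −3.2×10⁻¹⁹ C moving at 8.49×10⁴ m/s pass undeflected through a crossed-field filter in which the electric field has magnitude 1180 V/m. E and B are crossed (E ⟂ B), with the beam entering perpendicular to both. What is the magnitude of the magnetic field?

B = 0.0139 T

Balance of forces in the selector: qE = qvB ⇒ B = E/v.
B = 1180/8.49×10⁴ = 0.0139 T.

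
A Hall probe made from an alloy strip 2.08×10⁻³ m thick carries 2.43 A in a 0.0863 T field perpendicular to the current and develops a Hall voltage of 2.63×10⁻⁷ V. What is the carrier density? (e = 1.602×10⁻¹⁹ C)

From V_H = IB/(n e t), n = IB/(V_H e t).
n = (2.43)(0.0863)/((2.63×10⁻⁷)(1.602×10⁻¹⁹)(2.08×10⁻³)) ≈ 2.39×10²⁷ m⁻³.

n ≈ 2.39×10²⁷ m⁻³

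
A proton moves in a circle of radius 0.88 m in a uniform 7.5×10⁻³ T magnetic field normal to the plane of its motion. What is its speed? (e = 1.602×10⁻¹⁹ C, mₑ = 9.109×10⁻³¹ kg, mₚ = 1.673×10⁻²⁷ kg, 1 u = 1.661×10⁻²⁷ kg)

From |q|vB = mv²/r, v = |q|Br/m.
v = (1.602×10⁻¹⁹)(7.5×10⁻³)(0.88)/1.673×10⁻²⁷ ≈ 6.3×10⁵ m/s.

v ≈ 6.3×10⁵ m/s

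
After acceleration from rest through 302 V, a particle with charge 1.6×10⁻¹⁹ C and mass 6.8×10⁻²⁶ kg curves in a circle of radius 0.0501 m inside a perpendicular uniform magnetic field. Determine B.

B ≈ 0.320 T

v = √(2|q|V/m) = √(2·1.6×10⁻¹⁹·302/6.8×10⁻²⁶) ≈ 3.770×10⁴ m/s.
B = mv/(|q|r) = (6.8×10⁻²⁶)(3.770×10⁴)/((1.6×10⁻¹⁹)(0.0501)) ≈ 0.320 T.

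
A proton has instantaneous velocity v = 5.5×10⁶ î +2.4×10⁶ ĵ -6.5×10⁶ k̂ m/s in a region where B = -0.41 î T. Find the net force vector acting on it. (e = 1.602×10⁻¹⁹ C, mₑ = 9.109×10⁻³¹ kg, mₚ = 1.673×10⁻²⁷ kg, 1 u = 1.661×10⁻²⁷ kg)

F ≈ (0, 4.27×10⁻¹³, 1.58×10⁻¹³) N

v×B = (0, 2.66×10⁶, 9.84×10⁵) N/C.
F = q v×B = (1.602×10⁻¹⁹ C)·(0, 2.66×10⁶, 9.84×10⁵) = (0, 4.27×10⁻¹³, 1.58×10⁻¹³) N.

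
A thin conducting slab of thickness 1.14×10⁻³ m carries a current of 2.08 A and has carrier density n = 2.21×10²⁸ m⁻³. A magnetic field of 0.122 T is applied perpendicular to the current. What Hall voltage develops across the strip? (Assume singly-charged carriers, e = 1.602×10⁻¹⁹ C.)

V_H ≈ 6.29×10⁻⁸ V

V_H = IB/(n e t).
V_H = (2.08)(0.122)/((2.21×10²⁸)(1.602×10⁻¹⁹)(1.14×10⁻³)) ≈ 6.29×10⁻⁸ V.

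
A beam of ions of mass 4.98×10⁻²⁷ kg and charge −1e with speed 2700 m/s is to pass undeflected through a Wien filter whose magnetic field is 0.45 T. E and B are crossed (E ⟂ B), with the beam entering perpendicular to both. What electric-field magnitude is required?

E = 1200 V/m

For straight-line motion qE = qvB, so E = vB.
E = 2700 × 0.45 = 1200 V/m.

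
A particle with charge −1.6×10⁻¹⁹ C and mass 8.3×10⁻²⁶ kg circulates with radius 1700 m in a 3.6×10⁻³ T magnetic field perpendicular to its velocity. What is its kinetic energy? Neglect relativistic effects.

KE ≈ 3.6×10⁷ eV

v = |q|Br/m, then KE = ½mv² = (qBr)²/(2m).
v = (1.6×10⁻¹⁹)(3.6×10⁻³)(1700)/8.3×10⁻²⁶ ≈ 1.180×10⁷ m/s.
KE = ½(8.3×10⁻²⁶)(1.180×10⁷)² ≈ 5.8×10⁻¹² J = 3.6×10⁷ eV.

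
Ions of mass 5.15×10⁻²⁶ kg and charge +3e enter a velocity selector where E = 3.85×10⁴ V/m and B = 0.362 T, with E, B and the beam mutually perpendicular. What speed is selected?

v = 1.06×10⁵ m/s

For undeflected motion the electric and magnetic forces balance: qE = qvB.
v = E/B = 3.85×10⁴/0.362 = 1.06×10⁵ m/s.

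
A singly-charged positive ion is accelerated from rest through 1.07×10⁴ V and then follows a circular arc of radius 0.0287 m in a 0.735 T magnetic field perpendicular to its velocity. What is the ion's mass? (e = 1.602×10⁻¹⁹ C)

Combine |q|V = ½mv² and r = mv/(|q|B): eliminate v to get m = qB²r²/(2V).
m = (1.602×10⁻¹⁹)(0.735)²(0.0287)²/(2·1.07×10⁴) ≈ 3.33×10⁻²⁷ kg.

m ≈ 3.33×10⁻²⁷ kg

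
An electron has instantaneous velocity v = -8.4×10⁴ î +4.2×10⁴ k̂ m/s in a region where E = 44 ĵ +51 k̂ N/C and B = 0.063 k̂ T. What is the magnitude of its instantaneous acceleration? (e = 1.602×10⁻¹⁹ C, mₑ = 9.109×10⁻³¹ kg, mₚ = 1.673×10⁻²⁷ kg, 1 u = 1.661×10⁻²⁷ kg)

|a| ≈ 9.38×10¹⁴ m/s²

v×B = (0, 5290, 0) N/C.
E + v×B = (0, 5340, 51.0) N/C.
F = q(E + v×B) = (−1.602×10⁻¹⁹ C)·(0, 5340, 51.0) = (0, -8.55×10⁻¹⁶, -8.17×10⁻¹⁸) N.
|a| = |F|/m = 8.549×10⁻¹⁶/9.109×10⁻³¹ ≈ 9.38×10¹⁴ m/s².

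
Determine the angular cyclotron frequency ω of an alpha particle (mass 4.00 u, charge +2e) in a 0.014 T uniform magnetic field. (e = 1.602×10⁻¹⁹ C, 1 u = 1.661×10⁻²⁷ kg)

ω = |q|B/m.
ω = (3.204×10⁻¹⁹)(0.014)/6.644×10⁻²⁷ ≈ 6.8×10⁵ rad/s.

ω ≈ 6.8×10⁵ rad/s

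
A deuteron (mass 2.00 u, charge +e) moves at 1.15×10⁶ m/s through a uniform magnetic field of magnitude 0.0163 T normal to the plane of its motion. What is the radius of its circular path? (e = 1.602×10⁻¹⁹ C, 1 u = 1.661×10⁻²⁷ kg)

The magnetic force provides the centripetal force: |q|vB = mv²/r.
r = mv/(|q|B) = (3.322×10⁻²⁷)(1.15×10⁶)/((1.602×10⁻¹⁹)(0.0163)) ≈ 1.46 m.

r ≈ 1.46 m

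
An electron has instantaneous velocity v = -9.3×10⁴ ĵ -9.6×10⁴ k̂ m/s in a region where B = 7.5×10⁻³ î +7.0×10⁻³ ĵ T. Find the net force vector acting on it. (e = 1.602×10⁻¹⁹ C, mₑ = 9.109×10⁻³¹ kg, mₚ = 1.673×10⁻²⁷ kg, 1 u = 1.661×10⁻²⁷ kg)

F ≈ (-1.08×10⁻¹⁶, 1.15×10⁻¹⁶, -1.12×10⁻¹⁶) N

v×B = (672, -720, 698) N/C.
F = q v×B = (−1.602×10⁻¹⁹ C)·(672, -720, 698) = (-1.08×10⁻¹⁶, 1.15×10⁻¹⁶, -1.12×10⁻¹⁶) N.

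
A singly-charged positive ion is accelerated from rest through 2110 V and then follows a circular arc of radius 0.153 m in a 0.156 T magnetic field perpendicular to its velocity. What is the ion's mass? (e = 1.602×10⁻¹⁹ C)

m ≈ 2.16×10⁻²⁶ kg

Combine |q|V = ½mv² and r = mv/(|q|B): eliminate v to get m = qB²r²/(2V).
m = (1.602×10⁻¹⁹)(0.156)²(0.153)²/(2·2110) ≈ 2.16×10⁻²⁶ kg.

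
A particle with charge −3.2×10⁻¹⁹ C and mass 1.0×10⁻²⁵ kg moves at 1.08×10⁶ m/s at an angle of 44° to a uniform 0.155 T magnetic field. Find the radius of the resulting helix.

r ≈ 1.51 m

v⊥ = v sinθ = 1.08×10⁶·sin44° ≈ 7.502×10⁵ m/s.
r = m v⊥/(|q|B) = (1.0×10⁻²⁵)(7.502×10⁵)/((3.2×10⁻¹⁹)(0.155)) ≈ 1.51 m.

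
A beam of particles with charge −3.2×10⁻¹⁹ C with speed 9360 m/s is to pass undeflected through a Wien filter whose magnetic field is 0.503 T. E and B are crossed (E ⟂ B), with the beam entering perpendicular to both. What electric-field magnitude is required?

E = 4710 V/m

For straight-line motion qE = qvB, so E = vB.
E = 9360 × 0.503 = 4710 V/m.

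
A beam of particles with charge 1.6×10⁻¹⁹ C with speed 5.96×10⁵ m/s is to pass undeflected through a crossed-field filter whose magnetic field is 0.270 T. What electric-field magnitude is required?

E = 1.61×10⁵ V/m

For straight-line motion qE = qvB, so E = vB.
E = 5.96×10⁵ × 0.270 = 1.61×10⁵ V/m.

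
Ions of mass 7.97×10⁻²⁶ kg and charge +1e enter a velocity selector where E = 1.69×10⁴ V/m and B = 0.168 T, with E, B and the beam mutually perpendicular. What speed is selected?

v = 1.01×10⁵ m/s

Straight-line motion ⇒ electric and magnetic forces cancel, so E = vB.
v = E/B = 1.69×10⁴/0.168 = 1.01×10⁵ m/s.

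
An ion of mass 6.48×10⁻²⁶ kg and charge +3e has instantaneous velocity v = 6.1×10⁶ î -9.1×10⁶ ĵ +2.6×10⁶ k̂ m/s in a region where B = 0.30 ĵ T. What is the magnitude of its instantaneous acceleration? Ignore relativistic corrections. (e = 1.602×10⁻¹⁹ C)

v×B = (-7.80×10⁵, 0, 1.83×10⁶) N/C.
F = q v×B = (4.806×10⁻¹⁹ C)·(-7.80×10⁵, 0, 1.83×10⁶) = (-3.75×10⁻¹³, 0, 8.79×10⁻¹³) N.
|a| = |F|/m = 9.561×10⁻¹³/6.48×10⁻²⁶ ≈ 1.48×10¹³ m/s².

|a| ≈ 1.48×10¹³ m/s²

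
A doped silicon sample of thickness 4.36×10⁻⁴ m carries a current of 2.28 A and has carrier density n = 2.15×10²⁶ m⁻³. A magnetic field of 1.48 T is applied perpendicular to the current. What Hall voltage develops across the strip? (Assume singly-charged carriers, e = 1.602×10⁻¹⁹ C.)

V_H ≈ 2.25×10⁻⁴ V

V_H = IB/(n e t).
V_H = (2.28)(1.48)/((2.15×10²⁶)(1.602×10⁻¹⁹)(4.36×10⁻⁴)) ≈ 2.25×10⁻⁴ V.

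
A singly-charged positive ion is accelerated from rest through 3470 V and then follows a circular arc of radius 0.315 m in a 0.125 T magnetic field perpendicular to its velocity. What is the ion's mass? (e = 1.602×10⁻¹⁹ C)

Combine |q|V = ½mv² and r = mv/(|q|B): eliminate v to get m = qB²r²/(2V).
m = (1.602×10⁻¹⁹)(0.125)²(0.315)²/(2·3470) ≈ 3.58×10⁻²⁶ kg.

m ≈ 3.58×10⁻²⁶ kg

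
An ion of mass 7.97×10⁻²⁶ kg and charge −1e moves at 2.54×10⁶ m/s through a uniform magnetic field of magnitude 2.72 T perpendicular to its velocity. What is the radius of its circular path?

The magnetic force provides the centripetal force: |q|vB = mv²/r.
r = mv/(|q|B) = (7.97×10⁻²⁶)(2.54×10⁶)/((1.602×10⁻¹⁹)(2.72)) ≈ 0.465 m.

r ≈ 0.465 m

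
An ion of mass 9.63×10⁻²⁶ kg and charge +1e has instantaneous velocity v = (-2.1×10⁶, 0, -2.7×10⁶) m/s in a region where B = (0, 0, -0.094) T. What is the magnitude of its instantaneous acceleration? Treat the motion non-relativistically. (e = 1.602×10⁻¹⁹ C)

|a| ≈ 3.28×10¹¹ m/s²

v×B = (0, -1.97×10⁵, 0) N/C.
F = q v×B = (1.602×10⁻¹⁹ C)·(0, -1.97×10⁵, 0) = (0, -3.16×10⁻¹⁴, 0) N.
|a| = |F|/m = 3.162×10⁻¹⁴/9.63×10⁻²⁶ ≈ 3.28×10¹¹ m/s².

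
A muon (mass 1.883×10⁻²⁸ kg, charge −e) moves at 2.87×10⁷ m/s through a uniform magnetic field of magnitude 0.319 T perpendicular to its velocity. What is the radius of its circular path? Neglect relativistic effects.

r ≈ 0.106 m

The magnetic force provides the centripetal force: |q|vB = mv²/r.
r = mv/(|q|B) = (1.883×10⁻²⁸)(2.87×10⁷)/((1.602×10⁻¹⁹)(0.319)) ≈ 0.106 m.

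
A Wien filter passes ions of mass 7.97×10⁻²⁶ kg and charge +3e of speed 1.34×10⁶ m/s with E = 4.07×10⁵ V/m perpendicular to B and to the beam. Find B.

Balance of forces in the selector: qE = qvB ⇒ B = E/v.
B = 4.07×10⁵/1.34×10⁶ = 0.304 T.

B = 0.304 T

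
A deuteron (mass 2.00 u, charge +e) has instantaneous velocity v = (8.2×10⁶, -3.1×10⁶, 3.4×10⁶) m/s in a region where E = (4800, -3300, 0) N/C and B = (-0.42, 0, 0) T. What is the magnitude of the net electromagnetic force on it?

|F| ≈ 3.10×10⁻¹³ N

v×B = (0, -1.43×10⁶, -1.30×10⁶) N/C.
E + v×B = (4800, -1.43×10⁶, -1.30×10⁶) N/C.
F = q(E + v×B) = (1.602×10⁻¹⁹ C)·(4800, -1.43×10⁶, -1.30×10⁶) = (7.69×10⁻¹⁶, -2.29×10⁻¹³, -2.09×10⁻¹³) N.
|F| = 3.10×10⁻¹³ N.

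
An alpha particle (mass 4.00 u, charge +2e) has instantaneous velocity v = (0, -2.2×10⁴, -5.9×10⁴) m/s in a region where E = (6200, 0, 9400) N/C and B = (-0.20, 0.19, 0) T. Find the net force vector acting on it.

F ≈ (5.58×10⁻¹⁵, 3.78×10⁻¹⁵, 1.60×10⁻¹⁵) N

v×B = (1.12×10⁴, 1.18×10⁴, -4400) N/C.
E + v×B = (1.74×10⁴, 1.18×10⁴, 5000) N/C.
F = q(E + v×B) = (3.204×10⁻¹⁹ C)·(1.74×10⁴, 1.18×10⁴, 5000) = (5.58×10⁻¹⁵, 3.78×10⁻¹⁵, 1.60×10⁻¹⁵) N.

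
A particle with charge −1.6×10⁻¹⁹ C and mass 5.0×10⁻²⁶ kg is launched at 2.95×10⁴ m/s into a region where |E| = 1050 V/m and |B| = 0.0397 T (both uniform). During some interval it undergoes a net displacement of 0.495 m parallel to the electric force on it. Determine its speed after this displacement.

B does no work; ΔKE = |q|E d.
½mv_f² = ½mv₀² + |q|Ed = ½(5.0×10⁻²⁶)(2.95×10⁴)² + (1.6×10⁻¹⁹)(1050)(0.495) ≈ 2.176×10⁻¹⁷ J + 8.316×10⁻¹⁷ J ≈ 1.049×10⁻¹⁶ J.
v_f = √(2·1.049×10⁻¹⁶/5.0×10⁻²⁶) ≈ 6.48×10⁴ m/s.

v_f ≈ 6.48×10⁴ m/s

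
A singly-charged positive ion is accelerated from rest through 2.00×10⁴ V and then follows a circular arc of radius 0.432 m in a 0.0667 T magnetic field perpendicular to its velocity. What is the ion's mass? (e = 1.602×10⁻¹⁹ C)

Combine |q|V = ½mv² and r = mv/(|q|B): eliminate v to get m = qB²r²/(2V).
m = (1.602×10⁻¹⁹)(0.0667)²(0.432)²/(2·2.00×10⁴) ≈ 3.33×10⁻²⁷ kg.

m ≈ 3.33×10⁻²⁷ kg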